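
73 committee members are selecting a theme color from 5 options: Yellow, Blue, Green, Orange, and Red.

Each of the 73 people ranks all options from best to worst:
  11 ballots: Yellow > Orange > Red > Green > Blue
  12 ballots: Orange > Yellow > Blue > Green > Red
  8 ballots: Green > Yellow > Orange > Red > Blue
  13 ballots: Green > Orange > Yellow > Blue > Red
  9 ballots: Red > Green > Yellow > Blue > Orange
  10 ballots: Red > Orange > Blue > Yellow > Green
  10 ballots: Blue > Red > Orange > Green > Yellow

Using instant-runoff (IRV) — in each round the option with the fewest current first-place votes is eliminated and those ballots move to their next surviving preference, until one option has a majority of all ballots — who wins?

Orange

Round 1: Yellow 11, Blue 10, Green 21, Orange 12, Red 19. Blue eliminated.
Round 2: Yellow 11, Green 21, Orange 12, Red 29. Yellow eliminated.
Round 3: Green 21, Orange 23, Red 29. Green eliminated.
Round 4: Orange 44, Red 29. Orange has a majority (≥37).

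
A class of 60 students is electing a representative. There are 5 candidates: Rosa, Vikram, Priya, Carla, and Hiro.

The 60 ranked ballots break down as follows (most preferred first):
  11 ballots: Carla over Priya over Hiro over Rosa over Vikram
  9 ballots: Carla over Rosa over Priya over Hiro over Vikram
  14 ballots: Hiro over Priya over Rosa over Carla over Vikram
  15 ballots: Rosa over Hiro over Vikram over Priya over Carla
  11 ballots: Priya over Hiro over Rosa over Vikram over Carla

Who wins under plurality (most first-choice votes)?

First-place votes: Rosa 15, Vikram 0, Priya 11, Carla 20, Hiro 14.

Carla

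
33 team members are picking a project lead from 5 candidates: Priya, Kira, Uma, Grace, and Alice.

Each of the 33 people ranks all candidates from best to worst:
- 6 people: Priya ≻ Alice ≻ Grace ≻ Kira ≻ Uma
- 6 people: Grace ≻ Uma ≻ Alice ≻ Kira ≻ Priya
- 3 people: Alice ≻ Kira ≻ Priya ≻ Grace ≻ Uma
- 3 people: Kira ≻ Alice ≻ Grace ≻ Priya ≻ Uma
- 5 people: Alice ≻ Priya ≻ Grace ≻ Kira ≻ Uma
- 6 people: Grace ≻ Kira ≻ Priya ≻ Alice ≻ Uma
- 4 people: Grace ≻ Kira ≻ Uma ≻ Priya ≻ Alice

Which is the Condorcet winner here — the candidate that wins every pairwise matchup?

Alice

Alice vs Priya: 17–16
Alice vs Kira: 20–13
Alice vs Uma: 23–10
Alice vs Grace: 17–16
Alice beats every other candidate.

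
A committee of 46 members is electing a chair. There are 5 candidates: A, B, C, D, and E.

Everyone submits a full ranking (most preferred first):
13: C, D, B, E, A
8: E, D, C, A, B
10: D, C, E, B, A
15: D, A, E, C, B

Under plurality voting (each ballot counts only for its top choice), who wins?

First-place votes: A 0, B 0, C 13, D 25, E 8.

D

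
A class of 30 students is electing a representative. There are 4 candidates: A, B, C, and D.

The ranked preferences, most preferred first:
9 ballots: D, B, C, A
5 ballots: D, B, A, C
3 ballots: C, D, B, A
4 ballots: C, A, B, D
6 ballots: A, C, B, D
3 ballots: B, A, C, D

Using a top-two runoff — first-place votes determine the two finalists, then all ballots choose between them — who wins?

C

Round 1 first-place votes: A 6, B 3, C 7, D 14. D and C advance.
Runoff: D is ranked above C on 14 ballots, C above D on 16.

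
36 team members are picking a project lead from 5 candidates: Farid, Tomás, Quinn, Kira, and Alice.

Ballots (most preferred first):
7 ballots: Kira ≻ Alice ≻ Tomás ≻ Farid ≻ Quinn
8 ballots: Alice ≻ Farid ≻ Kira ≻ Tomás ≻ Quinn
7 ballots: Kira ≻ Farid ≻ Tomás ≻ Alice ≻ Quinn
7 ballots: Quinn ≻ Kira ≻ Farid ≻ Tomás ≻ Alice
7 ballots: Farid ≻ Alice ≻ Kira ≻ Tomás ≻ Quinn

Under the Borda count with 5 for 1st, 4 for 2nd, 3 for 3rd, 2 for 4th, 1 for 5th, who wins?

Farid: 7×2 + 8×4 + 7×4 + 7×3 + 7×5 = 130
Tomás: 7×3 + 8×2 + 7×3 + 7×2 + 7×2 = 86
Quinn: 7×1 + 8×1 + 7×1 + 7×5 + 7×1 = 64
Kira: 7×5 + 8×3 + 7×5 + 7×4 + 7×3 = 143
Alice: 7×4 + 8×5 + 7×2 + 7×1 + 7×4 = 117

Kira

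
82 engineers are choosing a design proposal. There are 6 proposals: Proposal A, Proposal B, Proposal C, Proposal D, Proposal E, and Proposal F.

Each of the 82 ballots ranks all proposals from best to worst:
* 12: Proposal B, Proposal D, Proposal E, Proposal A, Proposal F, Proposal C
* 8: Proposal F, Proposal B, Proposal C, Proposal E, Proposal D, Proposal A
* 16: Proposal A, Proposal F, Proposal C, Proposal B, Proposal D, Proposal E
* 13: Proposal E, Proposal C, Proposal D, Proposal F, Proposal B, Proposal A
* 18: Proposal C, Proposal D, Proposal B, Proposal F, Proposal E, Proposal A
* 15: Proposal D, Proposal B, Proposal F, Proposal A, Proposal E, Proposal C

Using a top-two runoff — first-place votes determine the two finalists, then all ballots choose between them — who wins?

Round 1 first-place votes: Proposal A 16, Proposal B 12, Proposal C 18, Proposal D 15, Proposal E 13, Proposal F 8. Proposal C and Proposal A advance.
Runoff: Proposal C is ranked above Proposal A on 39 ballots, Proposal A above Proposal C on 43.

Proposal A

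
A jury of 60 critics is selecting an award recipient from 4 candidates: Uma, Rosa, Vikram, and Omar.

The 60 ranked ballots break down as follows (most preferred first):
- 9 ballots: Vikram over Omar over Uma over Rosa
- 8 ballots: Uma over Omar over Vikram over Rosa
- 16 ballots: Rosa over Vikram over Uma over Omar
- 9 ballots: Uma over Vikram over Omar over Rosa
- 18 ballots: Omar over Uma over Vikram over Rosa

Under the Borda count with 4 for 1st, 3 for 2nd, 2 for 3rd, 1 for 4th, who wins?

Uma: 9×2 + 8×4 + 16×2 + 9×4 + 18×3 = 172
Rosa: 9×1 + 8×1 + 16×4 + 9×1 + 18×1 = 108
Vikram: 9×4 + 8×2 + 16×3 + 9×3 + 18×2 = 163
Omar: 9×3 + 8×3 + 16×1 + 9×2 + 18×4 = 157

Uma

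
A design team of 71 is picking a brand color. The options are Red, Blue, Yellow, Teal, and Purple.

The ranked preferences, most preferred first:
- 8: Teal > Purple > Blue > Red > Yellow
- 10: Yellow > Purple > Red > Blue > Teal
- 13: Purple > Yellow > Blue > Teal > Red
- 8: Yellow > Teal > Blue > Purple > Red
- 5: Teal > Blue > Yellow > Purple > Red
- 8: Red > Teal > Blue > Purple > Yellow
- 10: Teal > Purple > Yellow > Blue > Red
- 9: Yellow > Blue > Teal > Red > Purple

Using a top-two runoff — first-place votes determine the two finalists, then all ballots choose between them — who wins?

Round 1 first-place votes: Red 8, Blue 0, Yellow 27, Teal 23, Purple 13. Yellow and Teal advance.
Runoff: Yellow is ranked above Teal on 40 ballots, Teal above Yellow on 31.

Yellow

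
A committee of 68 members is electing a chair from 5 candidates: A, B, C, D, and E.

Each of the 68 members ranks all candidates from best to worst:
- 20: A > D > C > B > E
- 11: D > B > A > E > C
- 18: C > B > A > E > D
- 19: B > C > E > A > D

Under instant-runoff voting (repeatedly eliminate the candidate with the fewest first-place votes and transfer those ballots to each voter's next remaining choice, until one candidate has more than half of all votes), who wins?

Round 1: A 20, B 19, C 18, D 11, E 0. E eliminated.
Round 2: A 20, B 19, C 18, D 11. D eliminated.
Round 3: A 20, B 30, C 18. C eliminated.
Round 4: A 20, B 48. B has a majority (≥35).

B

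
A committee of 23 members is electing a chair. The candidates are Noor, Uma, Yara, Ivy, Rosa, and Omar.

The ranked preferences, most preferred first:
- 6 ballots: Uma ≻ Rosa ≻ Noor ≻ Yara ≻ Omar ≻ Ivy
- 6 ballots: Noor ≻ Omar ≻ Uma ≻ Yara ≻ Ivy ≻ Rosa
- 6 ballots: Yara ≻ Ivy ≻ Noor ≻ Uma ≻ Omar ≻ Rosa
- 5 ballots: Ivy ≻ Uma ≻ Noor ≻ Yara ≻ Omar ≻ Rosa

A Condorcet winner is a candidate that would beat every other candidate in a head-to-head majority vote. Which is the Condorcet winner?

Noor

Noor vs Uma: 12–11
Noor vs Yara: 17–6
Noor vs Ivy: 12–11
Noor vs Rosa: 17–6
Noor vs Omar: 23–0
Noor beats every other candidate.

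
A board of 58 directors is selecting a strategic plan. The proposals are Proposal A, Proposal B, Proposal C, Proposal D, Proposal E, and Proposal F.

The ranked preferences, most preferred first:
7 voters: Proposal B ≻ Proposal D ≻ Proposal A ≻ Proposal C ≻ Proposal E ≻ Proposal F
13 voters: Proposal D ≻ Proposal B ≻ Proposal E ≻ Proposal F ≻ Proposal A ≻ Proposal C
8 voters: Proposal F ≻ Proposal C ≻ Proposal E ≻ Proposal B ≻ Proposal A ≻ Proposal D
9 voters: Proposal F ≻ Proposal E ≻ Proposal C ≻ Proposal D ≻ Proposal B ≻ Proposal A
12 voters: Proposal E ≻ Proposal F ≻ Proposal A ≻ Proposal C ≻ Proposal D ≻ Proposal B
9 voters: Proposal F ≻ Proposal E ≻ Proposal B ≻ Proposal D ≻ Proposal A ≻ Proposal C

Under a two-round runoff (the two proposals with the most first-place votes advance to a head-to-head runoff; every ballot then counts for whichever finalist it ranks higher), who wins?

Round 1 first-place votes: Proposal A 0, Proposal B 7, Proposal C 0, Proposal D 13, Proposal E 12, Proposal F 26. Proposal F and Proposal D advance.
Runoff: Proposal F is ranked above Proposal D on 38 ballots, Proposal D above Proposal F on 20.

Proposal F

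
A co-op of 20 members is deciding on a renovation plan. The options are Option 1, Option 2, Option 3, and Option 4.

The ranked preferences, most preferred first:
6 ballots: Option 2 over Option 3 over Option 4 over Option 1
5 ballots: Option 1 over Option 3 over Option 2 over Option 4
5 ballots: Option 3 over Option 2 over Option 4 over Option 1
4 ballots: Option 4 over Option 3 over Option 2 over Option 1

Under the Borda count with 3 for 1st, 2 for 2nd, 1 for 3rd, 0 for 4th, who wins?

Option 3

Option 1: 6×0 + 5×3 + 5×0 + 4×0 = 15
Option 2: 6×3 + 5×1 + 5×2 + 4×1 = 37
Option 3: 6×2 + 5×2 + 5×3 + 4×2 = 45
Option 4: 6×1 + 5×0 + 5×1 + 4×3 = 23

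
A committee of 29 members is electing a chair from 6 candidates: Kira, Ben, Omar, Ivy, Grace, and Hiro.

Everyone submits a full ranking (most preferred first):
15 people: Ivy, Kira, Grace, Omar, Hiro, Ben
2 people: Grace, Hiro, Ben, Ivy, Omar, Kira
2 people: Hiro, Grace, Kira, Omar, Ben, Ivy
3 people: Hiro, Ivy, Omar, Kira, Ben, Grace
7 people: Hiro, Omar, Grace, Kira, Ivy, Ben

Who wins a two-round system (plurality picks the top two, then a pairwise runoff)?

Round 1 first-place votes: Kira 0, Ben 0, Omar 0, Ivy 15, Grace 2, Hiro 12. Ivy and Hiro advance.
Runoff: Ivy is ranked above Hiro on 15 ballots, Hiro above Ivy on 14.

Ivy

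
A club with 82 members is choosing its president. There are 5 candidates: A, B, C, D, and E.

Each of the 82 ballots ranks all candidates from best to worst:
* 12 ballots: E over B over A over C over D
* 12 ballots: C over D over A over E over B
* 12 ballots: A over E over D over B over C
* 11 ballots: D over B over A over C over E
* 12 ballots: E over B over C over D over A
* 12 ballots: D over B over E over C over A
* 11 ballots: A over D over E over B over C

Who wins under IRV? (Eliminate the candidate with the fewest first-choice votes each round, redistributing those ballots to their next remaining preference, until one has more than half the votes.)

D

Round 1: A 23, B 0, C 12, D 23, E 24. B eliminated.
Round 2: A 23, C 12, D 23, E 24. C eliminated.
Round 3: A 23, D 35, E 24. A eliminated.
Round 4: D 46, E 36. D has a majority (≥42).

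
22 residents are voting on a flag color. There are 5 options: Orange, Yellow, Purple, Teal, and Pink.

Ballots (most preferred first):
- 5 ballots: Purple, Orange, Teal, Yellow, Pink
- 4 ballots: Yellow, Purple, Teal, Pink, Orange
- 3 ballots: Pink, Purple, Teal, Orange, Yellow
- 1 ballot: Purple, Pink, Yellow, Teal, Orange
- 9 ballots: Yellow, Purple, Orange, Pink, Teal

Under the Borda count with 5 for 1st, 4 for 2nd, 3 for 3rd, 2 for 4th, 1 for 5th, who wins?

Orange: 5×4 + 4×1 + 3×2 + 1×1 + 9×3 = 58
Yellow: 5×2 + 4×5 + 3×1 + 1×3 + 9×5 = 81
Purple: 5×5 + 4×4 + 3×4 + 1×5 + 9×4 = 94
Teal: 5×3 + 4×3 + 3×3 + 1×2 + 9×1 = 47
Pink: 5×1 + 4×2 + 3×5 + 1×4 + 9×2 = 50

Purple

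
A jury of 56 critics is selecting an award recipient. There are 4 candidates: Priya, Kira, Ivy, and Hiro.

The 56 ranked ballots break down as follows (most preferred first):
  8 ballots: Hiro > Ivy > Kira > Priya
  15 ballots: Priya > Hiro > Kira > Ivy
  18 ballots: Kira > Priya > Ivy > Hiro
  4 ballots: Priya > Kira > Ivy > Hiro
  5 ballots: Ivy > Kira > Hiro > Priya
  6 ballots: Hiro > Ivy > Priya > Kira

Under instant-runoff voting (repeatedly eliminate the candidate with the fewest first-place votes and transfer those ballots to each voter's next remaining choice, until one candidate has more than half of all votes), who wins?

Round 1: Priya 19, Kira 18, Ivy 5, Hiro 14. Ivy eliminated.
Round 2: Priya 19, Kira 23, Hiro 14. Hiro eliminated.
Round 3: Priya 25, Kira 31. Kira has a majority (≥29).

Kira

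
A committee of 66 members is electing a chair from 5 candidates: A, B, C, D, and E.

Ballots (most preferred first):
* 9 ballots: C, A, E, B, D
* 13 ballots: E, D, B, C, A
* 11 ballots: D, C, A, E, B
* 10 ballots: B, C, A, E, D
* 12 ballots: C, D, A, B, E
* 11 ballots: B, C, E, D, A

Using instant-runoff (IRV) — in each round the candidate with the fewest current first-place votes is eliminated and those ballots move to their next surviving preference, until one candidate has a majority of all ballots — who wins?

B

Round 1: A 0, B 21, C 21, D 11, E 13. A eliminated.
Round 2: B 21, C 21, D 11, E 13. D eliminated.
Round 3: B 21, C 32, E 13. E eliminated.
Round 4: B 34, C 32. B has a majority (≥34).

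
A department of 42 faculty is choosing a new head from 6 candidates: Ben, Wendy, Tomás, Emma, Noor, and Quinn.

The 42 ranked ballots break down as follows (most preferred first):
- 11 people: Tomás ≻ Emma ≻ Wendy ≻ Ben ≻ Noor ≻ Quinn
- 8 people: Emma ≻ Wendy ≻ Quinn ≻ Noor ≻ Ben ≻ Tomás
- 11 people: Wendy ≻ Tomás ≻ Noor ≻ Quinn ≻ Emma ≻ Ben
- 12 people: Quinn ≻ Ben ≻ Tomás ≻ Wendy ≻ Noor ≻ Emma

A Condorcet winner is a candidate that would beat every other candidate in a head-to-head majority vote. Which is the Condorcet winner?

Tomás vs Ben: 22–20
Tomás vs Wendy: 23–19
Tomás vs Emma: 34–8
Tomás vs Noor: 34–8
Tomás vs Quinn: 22–20
Tomás beats every other candidate.

Tomás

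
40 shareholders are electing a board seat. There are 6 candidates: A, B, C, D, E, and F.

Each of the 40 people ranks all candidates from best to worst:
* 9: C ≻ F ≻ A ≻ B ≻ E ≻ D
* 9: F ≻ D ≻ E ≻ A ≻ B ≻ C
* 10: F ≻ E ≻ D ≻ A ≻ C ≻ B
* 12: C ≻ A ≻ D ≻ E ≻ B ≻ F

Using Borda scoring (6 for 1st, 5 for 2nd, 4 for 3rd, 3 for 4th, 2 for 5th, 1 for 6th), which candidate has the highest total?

A: 9×4 + 9×3 + 10×3 + 12×5 = 153
B: 9×3 + 9×2 + 10×1 + 12×2 = 79
C: 9×6 + 9×1 + 10×2 + 12×6 = 155
D: 9×1 + 9×5 + 10×4 + 12×4 = 142
E: 9×2 + 9×4 + 10×5 + 12×3 = 140
F: 9×5 + 9×6 + 10×6 + 12×1 = 171

F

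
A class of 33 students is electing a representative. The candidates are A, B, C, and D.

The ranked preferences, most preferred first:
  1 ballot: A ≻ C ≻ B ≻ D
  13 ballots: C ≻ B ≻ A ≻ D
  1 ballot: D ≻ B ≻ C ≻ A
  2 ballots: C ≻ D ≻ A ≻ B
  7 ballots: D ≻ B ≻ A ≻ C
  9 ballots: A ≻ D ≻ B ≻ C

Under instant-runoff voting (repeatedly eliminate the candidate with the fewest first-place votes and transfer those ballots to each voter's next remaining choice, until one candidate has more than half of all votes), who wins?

Round 1: A 10, B 0, C 15, D 8. B eliminated.
Round 2: A 10, C 15, D 8. D eliminated.
Round 3: A 17, C 16. A has a majority (≥17).

A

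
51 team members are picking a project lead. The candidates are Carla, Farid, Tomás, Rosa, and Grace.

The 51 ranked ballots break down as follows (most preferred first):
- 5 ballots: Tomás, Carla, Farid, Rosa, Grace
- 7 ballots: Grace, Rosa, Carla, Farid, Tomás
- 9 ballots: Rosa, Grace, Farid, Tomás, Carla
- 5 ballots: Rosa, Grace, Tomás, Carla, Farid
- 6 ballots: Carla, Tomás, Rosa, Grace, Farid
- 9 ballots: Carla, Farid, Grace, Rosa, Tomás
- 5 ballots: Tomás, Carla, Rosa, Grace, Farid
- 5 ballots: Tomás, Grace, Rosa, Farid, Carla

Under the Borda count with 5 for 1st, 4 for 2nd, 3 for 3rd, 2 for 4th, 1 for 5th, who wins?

Rosa

Carla: 5×4 + 7×3 + 9×1 + 5×2 + 6×5 + 9×5 + 5×4 + 5×1 = 160
Farid: 5×3 + 7×2 + 9×3 + 5×1 + 6×1 + 9×4 + 5×1 + 5×2 = 118
Tomás: 5×5 + 7×1 + 9×2 + 5×3 + 6×4 + 9×1 + 5×5 + 5×5 = 148
Rosa: 5×2 + 7×4 + 9×5 + 5×5 + 6×3 + 9×2 + 5×3 + 5×3 = 174
Grace: 5×1 + 7×5 + 9×4 + 5×4 + 6×2 + 9×3 + 5×2 + 5×4 = 165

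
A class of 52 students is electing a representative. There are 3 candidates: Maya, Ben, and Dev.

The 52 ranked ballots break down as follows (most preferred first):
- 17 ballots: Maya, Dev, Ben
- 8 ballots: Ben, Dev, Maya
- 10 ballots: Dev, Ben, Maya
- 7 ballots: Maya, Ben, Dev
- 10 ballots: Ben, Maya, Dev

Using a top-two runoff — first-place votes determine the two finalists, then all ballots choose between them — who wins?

Round 1 first-place votes: Maya 24, Ben 18, Dev 10. Maya and Ben advance.
Runoff: Maya is ranked above Ben on 24 ballots, Ben above Maya on 28.

Ben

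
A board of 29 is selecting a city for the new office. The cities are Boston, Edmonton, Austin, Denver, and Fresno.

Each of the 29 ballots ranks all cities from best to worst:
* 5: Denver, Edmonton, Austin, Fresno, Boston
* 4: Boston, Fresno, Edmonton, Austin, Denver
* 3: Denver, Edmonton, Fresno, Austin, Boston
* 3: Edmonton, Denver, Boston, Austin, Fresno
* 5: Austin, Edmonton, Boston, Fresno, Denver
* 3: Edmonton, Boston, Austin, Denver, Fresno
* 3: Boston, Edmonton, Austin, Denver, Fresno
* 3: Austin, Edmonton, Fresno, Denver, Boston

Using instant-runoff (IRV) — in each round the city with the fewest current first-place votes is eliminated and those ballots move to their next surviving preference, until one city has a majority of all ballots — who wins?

Boston

Round 1: Boston 7, Edmonton 6, Austin 8, Denver 8, Fresno 0. Fresno eliminated.
Round 2: Boston 7, Edmonton 6, Austin 8, Denver 8. Edmonton eliminated.
Round 3: Boston 10, Austin 8, Denver 11. Austin eliminated.
Round 4: Boston 15, Denver 14. Boston has a majority (≥15).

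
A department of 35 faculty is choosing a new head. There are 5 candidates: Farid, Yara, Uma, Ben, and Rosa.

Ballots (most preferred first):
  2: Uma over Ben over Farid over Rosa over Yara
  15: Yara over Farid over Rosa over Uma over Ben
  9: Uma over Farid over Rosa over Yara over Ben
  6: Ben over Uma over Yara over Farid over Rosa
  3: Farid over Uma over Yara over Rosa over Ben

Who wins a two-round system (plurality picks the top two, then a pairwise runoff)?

Uma

Round 1 first-place votes: Farid 3, Yara 15, Uma 11, Ben 6, Rosa 0. Yara and Uma advance.
Runoff: Yara is ranked above Uma on 15 ballots, Uma above Yara on 20.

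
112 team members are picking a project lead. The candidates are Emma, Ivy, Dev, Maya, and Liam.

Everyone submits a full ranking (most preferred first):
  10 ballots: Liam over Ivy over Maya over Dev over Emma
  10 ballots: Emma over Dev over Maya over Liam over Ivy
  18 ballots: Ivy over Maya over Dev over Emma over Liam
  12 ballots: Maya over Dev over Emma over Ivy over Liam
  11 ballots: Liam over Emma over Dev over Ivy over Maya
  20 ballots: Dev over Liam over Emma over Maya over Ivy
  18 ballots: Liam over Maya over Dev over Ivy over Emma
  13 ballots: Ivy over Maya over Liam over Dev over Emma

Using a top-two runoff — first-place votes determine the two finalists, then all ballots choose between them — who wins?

Round 1 first-place votes: Emma 10, Ivy 31, Dev 20, Maya 12, Liam 39. Liam and Ivy advance.
Runoff: Liam is ranked above Ivy on 69 ballots, Ivy above Liam on 43.

Liam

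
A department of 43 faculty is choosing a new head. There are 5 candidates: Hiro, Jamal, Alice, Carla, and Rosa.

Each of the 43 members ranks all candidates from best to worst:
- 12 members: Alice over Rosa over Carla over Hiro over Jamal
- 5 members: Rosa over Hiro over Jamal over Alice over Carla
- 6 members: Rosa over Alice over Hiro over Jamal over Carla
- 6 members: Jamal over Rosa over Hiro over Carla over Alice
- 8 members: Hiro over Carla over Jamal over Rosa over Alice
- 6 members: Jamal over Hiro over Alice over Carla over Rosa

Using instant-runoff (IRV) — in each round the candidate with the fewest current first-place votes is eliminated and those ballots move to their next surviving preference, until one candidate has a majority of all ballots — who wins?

Round 1: Hiro 8, Jamal 12, Alice 12, Carla 0, Rosa 11. Carla eliminated.
Round 2: Hiro 8, Jamal 12, Alice 12, Rosa 11. Hiro eliminated.
Round 3: Jamal 20, Alice 12, Rosa 11. Rosa eliminated.
Round 4: Jamal 25, Alice 18. Jamal has a majority (≥22).

Jamal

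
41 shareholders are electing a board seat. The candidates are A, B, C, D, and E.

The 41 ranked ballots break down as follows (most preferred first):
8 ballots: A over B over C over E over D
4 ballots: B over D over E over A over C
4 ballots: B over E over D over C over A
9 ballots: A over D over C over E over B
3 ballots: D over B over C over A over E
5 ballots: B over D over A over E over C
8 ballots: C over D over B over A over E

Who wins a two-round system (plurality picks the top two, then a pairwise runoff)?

Round 1 first-place votes: A 17, B 13, C 8, D 3, E 0. A and B advance.
Runoff: A is ranked above B on 17 ballots, B above A on 24.

B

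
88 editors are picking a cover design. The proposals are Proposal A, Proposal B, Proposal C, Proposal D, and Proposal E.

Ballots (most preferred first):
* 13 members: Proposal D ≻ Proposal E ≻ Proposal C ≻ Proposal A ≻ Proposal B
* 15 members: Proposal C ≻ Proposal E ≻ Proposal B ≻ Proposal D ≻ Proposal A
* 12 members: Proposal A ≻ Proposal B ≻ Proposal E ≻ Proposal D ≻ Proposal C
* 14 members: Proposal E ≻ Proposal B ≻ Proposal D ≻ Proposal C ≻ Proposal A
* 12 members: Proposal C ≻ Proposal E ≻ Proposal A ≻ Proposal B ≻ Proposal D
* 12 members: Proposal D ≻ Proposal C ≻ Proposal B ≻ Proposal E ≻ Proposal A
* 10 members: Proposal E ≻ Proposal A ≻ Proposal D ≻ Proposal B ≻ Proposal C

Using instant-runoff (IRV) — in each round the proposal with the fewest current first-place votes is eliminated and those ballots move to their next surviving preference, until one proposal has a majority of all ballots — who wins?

Round 1: Proposal A 12, Proposal B 0, Proposal C 27, Proposal D 25, Proposal E 24. Proposal B eliminated.
Round 2: Proposal A 12, Proposal C 27, Proposal D 25, Proposal E 24. Proposal A eliminated.
Round 3: Proposal C 27, Proposal D 25, Proposal E 36. Proposal D eliminated.
Round 4: Proposal C 39, Proposal E 49. Proposal E has a majority (≥45).

Proposal E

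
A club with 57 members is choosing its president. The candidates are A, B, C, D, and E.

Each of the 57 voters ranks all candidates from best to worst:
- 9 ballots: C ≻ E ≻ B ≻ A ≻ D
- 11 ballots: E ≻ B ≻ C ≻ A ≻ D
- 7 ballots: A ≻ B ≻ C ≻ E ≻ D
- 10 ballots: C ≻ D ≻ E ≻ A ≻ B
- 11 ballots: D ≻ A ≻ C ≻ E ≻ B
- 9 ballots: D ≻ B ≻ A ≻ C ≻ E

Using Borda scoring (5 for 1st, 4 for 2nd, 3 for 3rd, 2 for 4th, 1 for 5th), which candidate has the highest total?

C

A: 9×2 + 11×2 + 7×5 + 10×2 + 11×4 + 9×3 = 166
B: 9×3 + 11×4 + 7×4 + 10×1 + 11×1 + 9×4 = 156
C: 9×5 + 11×3 + 7×3 + 10×5 + 11×3 + 9×2 = 200
D: 9×1 + 11×1 + 7×1 + 10×4 + 11×5 + 9×5 = 167
E: 9×4 + 11×5 + 7×2 + 10×3 + 11×2 + 9×1 = 166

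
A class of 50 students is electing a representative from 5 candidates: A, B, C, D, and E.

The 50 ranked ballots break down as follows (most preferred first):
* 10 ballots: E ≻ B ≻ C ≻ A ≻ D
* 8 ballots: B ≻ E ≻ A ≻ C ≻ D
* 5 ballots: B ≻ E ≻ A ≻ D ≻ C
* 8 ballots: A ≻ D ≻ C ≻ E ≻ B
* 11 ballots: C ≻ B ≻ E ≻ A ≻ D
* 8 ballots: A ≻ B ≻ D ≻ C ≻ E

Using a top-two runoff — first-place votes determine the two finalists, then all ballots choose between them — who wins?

Round 1 first-place votes: A 16, B 13, C 11, D 0, E 10. A and B advance.
Runoff: A is ranked above B on 16 ballots, B above A on 34.

B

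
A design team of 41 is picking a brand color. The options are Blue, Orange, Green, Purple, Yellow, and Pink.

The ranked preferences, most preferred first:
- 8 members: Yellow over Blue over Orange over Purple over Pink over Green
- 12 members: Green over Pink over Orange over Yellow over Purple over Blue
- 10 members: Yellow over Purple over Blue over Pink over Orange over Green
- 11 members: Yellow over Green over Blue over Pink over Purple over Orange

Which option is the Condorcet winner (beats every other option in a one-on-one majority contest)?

Yellow

Yellow vs Blue: 41–0
Yellow vs Orange: 29–12
Yellow vs Green: 29–12
Yellow vs Purple: 41–0
Yellow vs Pink: 29–12
Yellow beats every other option.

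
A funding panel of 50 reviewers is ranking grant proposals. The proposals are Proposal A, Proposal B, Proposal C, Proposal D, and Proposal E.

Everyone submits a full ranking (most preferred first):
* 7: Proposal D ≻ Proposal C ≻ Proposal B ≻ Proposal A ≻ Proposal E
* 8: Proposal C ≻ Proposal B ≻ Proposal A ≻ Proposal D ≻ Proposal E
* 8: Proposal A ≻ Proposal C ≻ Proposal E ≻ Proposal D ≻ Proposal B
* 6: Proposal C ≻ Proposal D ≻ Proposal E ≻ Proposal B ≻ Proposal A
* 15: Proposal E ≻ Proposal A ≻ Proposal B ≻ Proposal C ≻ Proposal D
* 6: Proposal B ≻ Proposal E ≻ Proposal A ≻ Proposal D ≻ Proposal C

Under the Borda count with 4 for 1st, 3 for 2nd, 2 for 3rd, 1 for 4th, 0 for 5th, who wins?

Proposal C

Proposal A: 7×1 + 8×2 + 8×4 + 6×0 + 15×3 + 6×2 = 112
Proposal B: 7×2 + 8×3 + 8×0 + 6×1 + 15×2 + 6×4 = 98
Proposal C: 7×3 + 8×4 + 8×3 + 6×4 + 15×1 + 6×0 = 116
Proposal D: 7×4 + 8×1 + 8×1 + 6×3 + 15×0 + 6×1 = 68
Proposal E: 7×0 + 8×0 + 8×2 + 6×2 + 15×4 + 6×3 = 106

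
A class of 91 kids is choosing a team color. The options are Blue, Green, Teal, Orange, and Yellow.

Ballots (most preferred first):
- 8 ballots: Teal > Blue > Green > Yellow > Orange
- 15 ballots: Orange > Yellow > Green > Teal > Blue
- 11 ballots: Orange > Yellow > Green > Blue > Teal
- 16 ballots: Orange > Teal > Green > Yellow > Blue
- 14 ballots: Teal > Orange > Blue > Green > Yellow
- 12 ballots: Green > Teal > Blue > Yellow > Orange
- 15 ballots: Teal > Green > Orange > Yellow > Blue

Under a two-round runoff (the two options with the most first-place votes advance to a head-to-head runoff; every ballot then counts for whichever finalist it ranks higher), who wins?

Teal

Round 1 first-place votes: Blue 0, Green 12, Teal 37, Orange 42, Yellow 0. Orange and Teal advance.
Runoff: Orange is ranked above Teal on 42 ballots, Teal above Orange on 49.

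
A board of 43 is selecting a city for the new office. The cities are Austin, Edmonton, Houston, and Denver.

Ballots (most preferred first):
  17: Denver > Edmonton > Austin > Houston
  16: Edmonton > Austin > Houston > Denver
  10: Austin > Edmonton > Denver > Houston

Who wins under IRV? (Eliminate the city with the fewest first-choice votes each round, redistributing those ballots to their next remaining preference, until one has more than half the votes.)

Edmonton

Round 1: Austin 10, Edmonton 16, Houston 0, Denver 17. Houston eliminated.
Round 2: Austin 10, Edmonton 16, Denver 17. Austin eliminated.
Round 3: Edmonton 26, Denver 17. Edmonton has a majority (≥22).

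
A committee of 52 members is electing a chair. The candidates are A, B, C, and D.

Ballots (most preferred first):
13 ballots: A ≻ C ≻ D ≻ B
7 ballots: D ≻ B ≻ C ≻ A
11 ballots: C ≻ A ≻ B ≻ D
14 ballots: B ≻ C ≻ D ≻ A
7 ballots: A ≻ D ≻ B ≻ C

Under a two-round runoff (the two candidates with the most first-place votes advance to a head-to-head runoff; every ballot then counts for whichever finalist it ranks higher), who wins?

A

Round 1 first-place votes: A 20, B 14, C 11, D 7. A and B advance.
Runoff: A is ranked above B on 31 ballots, B above A on 21.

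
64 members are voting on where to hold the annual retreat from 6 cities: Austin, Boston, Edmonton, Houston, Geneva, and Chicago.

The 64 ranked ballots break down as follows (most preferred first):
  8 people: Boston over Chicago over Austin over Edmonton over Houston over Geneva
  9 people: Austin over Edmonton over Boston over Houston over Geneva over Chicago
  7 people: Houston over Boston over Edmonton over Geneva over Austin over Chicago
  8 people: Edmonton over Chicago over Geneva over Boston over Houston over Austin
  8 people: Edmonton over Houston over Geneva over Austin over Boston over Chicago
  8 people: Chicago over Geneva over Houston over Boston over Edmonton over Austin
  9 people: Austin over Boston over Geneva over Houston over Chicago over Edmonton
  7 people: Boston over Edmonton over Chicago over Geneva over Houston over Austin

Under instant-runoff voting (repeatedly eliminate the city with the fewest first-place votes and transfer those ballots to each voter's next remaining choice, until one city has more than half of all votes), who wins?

Boston

Round 1: Austin 18, Boston 15, Edmonton 16, Houston 7, Geneva 0, Chicago 8. Geneva eliminated.
Round 2: Austin 18, Boston 15, Edmonton 16, Houston 7, Chicago 8. Houston eliminated.
Round 3: Austin 18, Boston 22, Edmonton 16, Chicago 8. Chicago eliminated.
Round 4: Austin 18, Boston 30, Edmonton 16. Edmonton eliminated.
Round 5: Austin 26, Boston 38. Boston has a majority (≥33).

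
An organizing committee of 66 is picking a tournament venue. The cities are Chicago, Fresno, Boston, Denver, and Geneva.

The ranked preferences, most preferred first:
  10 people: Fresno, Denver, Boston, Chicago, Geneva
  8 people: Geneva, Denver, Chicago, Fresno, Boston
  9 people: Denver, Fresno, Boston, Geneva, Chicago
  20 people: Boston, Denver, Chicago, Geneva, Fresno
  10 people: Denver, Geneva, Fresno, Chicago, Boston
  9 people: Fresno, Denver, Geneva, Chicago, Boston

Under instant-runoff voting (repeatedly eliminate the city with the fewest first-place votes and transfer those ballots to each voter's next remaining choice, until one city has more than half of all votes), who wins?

Denver

Round 1: Chicago 0, Fresno 19, Boston 20, Denver 19, Geneva 8. Chicago eliminated.
Round 2: Fresno 19, Boston 20, Denver 19, Geneva 8. Geneva eliminated.
Round 3: Fresno 19, Boston 20, Denver 27. Fresno eliminated.
Round 4: Boston 20, Denver 46. Denver has a majority (≥34).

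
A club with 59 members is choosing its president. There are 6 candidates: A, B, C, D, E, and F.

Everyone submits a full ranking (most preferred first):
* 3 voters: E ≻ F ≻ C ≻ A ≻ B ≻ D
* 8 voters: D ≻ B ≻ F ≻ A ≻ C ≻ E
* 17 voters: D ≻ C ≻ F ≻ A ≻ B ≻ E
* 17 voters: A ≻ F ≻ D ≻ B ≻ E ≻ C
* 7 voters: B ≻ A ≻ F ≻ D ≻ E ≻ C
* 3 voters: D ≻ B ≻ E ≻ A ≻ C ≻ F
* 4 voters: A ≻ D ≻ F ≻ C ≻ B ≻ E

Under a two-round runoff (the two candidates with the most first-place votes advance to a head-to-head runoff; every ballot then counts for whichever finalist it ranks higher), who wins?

A

Round 1 first-place votes: A 21, B 7, C 0, D 28, E 3, F 0. D and A advance.
Runoff: D is ranked above A on 28 ballots, A above D on 31.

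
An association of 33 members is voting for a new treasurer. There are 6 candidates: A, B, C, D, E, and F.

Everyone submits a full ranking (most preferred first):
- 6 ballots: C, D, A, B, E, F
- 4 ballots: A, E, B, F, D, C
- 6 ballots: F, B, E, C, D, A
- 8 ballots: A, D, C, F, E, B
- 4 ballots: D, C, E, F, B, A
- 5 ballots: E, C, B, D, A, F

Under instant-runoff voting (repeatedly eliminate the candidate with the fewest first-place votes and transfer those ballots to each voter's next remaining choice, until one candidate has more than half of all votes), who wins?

Round 1: A 12, B 0, C 6, D 4, E 5, F 6. B eliminated.
Round 2: A 12, C 6, D 4, E 5, F 6. D eliminated.
Round 3: A 12, C 10, E 5, F 6. E eliminated.
Round 4: A 12, C 15, F 6. F eliminated.
Round 5: A 12, C 21. C has a majority (≥17).

C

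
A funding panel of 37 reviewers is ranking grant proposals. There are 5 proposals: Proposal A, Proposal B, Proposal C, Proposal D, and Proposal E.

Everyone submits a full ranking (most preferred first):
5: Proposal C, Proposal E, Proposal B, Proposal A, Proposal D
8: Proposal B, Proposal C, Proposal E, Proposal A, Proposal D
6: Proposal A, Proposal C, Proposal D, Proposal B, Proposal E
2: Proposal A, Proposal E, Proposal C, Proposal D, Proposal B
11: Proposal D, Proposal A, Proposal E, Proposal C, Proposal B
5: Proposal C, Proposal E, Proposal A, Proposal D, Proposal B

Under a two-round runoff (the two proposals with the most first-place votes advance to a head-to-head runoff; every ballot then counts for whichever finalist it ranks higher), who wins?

Round 1 first-place votes: Proposal A 8, Proposal B 8, Proposal C 10, Proposal D 11, Proposal E 0. Proposal D and Proposal C advance.
Runoff: Proposal D is ranked above Proposal C on 11 ballots, Proposal C above Proposal D on 26.

Proposal C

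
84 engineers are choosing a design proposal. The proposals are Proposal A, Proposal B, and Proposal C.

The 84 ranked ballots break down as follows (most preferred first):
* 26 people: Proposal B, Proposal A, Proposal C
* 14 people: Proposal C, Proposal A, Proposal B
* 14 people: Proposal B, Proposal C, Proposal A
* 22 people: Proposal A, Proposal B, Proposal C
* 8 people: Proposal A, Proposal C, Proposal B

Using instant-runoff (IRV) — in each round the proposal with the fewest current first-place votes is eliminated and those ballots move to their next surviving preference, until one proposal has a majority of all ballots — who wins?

Round 1: Proposal A 30, Proposal B 40, Proposal C 14. Proposal C eliminated.
Round 2: Proposal A 44, Proposal B 40. Proposal A has a majority (≥43).

Proposal A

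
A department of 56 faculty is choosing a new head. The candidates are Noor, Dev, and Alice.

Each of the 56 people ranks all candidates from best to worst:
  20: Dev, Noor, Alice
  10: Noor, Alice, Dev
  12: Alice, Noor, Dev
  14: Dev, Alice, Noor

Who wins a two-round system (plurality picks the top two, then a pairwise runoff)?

Round 1 first-place votes: Noor 10, Dev 34, Alice 12. Dev and Alice advance.
Runoff: Dev is ranked above Alice on 34 ballots, Alice above Dev on 22.

Dev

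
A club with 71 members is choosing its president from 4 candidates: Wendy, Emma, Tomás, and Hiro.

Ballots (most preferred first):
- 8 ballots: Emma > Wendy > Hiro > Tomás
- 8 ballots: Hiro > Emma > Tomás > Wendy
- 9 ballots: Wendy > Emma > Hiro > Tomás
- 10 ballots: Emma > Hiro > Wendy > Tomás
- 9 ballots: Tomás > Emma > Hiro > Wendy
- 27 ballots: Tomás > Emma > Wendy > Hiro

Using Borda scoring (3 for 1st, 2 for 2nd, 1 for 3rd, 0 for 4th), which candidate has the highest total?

Wendy: 8×2 + 8×0 + 9×3 + 10×1 + 9×0 + 27×1 = 80
Emma: 8×3 + 8×2 + 9×2 + 10×3 + 9×2 + 27×2 = 160
Tomás: 8×0 + 8×1 + 9×0 + 10×0 + 9×3 + 27×3 = 116
Hiro: 8×1 + 8×3 + 9×1 + 10×2 + 9×1 + 27×0 = 70

Emma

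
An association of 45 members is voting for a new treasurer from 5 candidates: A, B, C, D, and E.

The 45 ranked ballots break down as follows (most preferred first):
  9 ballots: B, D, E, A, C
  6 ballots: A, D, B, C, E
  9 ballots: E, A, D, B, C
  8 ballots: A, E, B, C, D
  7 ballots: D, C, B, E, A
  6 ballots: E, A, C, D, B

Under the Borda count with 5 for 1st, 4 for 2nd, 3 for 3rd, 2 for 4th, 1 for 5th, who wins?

A: 9×2 + 6×5 + 9×4 + 8×5 + 7×1 + 6×4 = 155
B: 9×5 + 6×3 + 9×2 + 8×3 + 7×3 + 6×1 = 132
C: 9×1 + 6×2 + 9×1 + 8×2 + 7×4 + 6×3 = 92
D: 9×4 + 6×4 + 9×3 + 8×1 + 7×5 + 6×2 = 142
E: 9×3 + 6×1 + 9×5 + 8×4 + 7×2 + 6×5 = 154

A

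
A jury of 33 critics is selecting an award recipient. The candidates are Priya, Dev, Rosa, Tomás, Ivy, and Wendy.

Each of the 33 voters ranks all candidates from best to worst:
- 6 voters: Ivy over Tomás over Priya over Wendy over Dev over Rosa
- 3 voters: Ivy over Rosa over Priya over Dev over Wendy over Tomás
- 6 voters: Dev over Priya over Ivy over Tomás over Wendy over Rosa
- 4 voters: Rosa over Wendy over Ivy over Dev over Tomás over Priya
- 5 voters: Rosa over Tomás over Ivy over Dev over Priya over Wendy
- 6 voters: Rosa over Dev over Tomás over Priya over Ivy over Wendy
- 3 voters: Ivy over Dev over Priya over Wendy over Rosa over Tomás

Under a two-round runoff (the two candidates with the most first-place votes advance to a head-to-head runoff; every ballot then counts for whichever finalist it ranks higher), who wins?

Round 1 first-place votes: Priya 0, Dev 6, Rosa 15, Tomás 0, Ivy 12, Wendy 0. Rosa and Ivy advance.
Runoff: Rosa is ranked above Ivy on 15 ballots, Ivy above Rosa on 18.

Ivy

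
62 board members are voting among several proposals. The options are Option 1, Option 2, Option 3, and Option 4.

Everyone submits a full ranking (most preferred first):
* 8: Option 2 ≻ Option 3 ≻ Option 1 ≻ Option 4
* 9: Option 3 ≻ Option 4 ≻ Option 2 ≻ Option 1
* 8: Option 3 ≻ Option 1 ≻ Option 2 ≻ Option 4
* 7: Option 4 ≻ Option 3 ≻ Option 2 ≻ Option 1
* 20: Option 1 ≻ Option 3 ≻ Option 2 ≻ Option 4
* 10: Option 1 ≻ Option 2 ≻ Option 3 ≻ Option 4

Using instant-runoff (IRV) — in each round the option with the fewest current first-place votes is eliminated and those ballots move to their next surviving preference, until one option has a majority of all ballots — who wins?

Round 1: Option 1 30, Option 2 8, Option 3 17, Option 4 7. Option 4 eliminated.
Round 2: Option 1 30, Option 2 8, Option 3 24. Option 2 eliminated.
Round 3: Option 1 30, Option 3 32. Option 3 has a majority (≥32).

Option 3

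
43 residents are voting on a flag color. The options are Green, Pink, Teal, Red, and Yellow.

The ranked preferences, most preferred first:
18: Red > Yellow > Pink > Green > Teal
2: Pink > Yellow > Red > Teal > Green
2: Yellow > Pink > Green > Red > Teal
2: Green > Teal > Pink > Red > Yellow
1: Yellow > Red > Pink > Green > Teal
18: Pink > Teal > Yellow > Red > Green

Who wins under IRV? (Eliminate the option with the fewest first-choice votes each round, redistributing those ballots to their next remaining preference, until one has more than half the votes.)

Pink

Round 1: Green 2, Pink 20, Teal 0, Red 18, Yellow 3. Teal eliminated.
Round 2: Green 2, Pink 20, Red 18, Yellow 3. Green eliminated.
Round 3: Pink 22, Red 18, Yellow 3. Pink has a majority (≥22).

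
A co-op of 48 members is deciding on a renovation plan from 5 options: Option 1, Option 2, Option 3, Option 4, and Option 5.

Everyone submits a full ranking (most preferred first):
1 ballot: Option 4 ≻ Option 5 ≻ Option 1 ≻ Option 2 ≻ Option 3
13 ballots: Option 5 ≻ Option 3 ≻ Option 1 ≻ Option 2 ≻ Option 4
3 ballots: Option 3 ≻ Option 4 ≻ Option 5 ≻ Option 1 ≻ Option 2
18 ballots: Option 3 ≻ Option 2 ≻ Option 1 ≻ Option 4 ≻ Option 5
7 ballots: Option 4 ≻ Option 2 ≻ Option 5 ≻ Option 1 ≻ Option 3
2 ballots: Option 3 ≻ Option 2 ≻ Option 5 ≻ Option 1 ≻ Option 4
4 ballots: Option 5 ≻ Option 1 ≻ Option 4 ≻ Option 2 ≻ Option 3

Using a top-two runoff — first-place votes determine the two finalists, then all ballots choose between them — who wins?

Round 1 first-place votes: Option 1 0, Option 2 0, Option 3 23, Option 4 8, Option 5 17. Option 3 and Option 5 advance.
Runoff: Option 3 is ranked above Option 5 on 23 ballots, Option 5 above Option 3 on 25.

Option 5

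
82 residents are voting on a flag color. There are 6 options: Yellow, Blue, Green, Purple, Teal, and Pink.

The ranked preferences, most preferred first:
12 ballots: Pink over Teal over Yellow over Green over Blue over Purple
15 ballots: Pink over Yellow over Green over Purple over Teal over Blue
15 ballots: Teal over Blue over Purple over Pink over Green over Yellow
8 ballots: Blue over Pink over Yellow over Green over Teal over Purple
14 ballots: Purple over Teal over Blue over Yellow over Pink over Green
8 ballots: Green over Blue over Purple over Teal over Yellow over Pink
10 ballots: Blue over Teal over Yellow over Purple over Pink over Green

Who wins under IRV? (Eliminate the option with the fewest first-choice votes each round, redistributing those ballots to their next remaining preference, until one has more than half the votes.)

Teal

Round 1: Yellow 0, Blue 18, Green 8, Purple 14, Teal 15, Pink 27. Yellow eliminated.
Round 2: Blue 18, Green 8, Purple 14, Teal 15, Pink 27. Green eliminated.
Round 3: Blue 26, Purple 14, Teal 15, Pink 27. Purple eliminated.
Round 4: Blue 26, Teal 29, Pink 27. Blue eliminated.
Round 5: Teal 47, Pink 35. Teal has a majority (≥42).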